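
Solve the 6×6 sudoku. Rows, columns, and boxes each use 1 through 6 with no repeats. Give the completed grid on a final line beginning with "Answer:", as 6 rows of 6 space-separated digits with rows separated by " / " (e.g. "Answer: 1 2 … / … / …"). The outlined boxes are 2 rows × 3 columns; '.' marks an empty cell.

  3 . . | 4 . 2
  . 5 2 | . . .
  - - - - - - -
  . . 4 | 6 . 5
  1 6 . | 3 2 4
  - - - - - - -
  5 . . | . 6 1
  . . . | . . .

Step 1. [r5c2∈{2,3,4}] across row 5, 4 lands solely at r5c2, so r5c2=4.
Step 2. [r6c6∈{3}] nothing but 3 survives at r6c6 ⇒ r6c6=3.
Step 3. [r1c3∈{1,6}] 6 has one home in row 1: r1c3 ⇒ r1c3=6.
Step 4. [r2c4∈{1}] only 1 remains possible at r2c4. So r2c4=1.
Step 5. [r6c4∈{2,5}] across col 4, 5 lands solely at r6c4. So r6c4=5.
Step 6. [r3c1∈{2}] r3c1's peers cover all but 2. So r3c1=2.
Step 7. [r6c2∈{1,2}] row 6 places 2 nowhere but r6c2, so r6c2=2.
Step 8. [r3c5∈{1}] nothing but 1 survives at r3c5. So r3c5=1.
Step 9. [r1c2∈{1}] nothing but 1 survives at r1c2, so r1c2=1.
Step 10. [r5c4∈{2}] r5c4 is down to just 2. So r5c4=2.
Step 11. [r6c5∈{4}] r6c5's peers cover all but 4. So r6c5=4.
Step 12. [r3c2∈{3}] nothing but 3 survives at r3c2 ⇒ r3c2=3.
Step 13. [r2c5∈{3}] r2c5 is down to just 3 ⇒ r2c5=3.
Step 14. [r2c6∈{6}] only 6 remains possible at r2c6, so r2c6=6.
Step 15. [r4c3∈{5}] nothing but 5 survives at r4c3, so r4c3=5.
Step 16. [r5c3∈{3}] r5c3's peers cover all but 3 ⇒ r5c3=3.
Step 17. [r6c3∈{1}] r6c3 is down to just 1. So r6c3=1.
Step 18. [r1c5∈{5}] only 5 remains possible at r1c5. So r1c5=5.
Step 19. [r2c1∈{4}] r2c1 has the single candidate 4, so r2c1=4.
Step 20. [r6c1∈{6}] nothing but 6 survives at r6c1 ⇒ r6c1=6.

Answer: 3 1 6 4 5 2 / 4 5 2 1 3 6 / 2 3 4 6 1 5 / 1 6 5 3 2 4 / 5 4 3 2 6 1 / 6 2 1 5 4 3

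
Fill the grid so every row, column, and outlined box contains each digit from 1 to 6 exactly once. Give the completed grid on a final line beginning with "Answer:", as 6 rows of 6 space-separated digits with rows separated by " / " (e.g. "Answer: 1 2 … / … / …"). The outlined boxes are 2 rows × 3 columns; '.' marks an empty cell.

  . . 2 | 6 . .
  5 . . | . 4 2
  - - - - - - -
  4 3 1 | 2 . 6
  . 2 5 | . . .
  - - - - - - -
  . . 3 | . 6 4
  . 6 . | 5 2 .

Step 1. [r5c4∈{1}] only 1 remains possible at r5c4 ⇒ r5c4=1.
Step 2. [r2c4∈{3}] nothing but 3 survives at r2c4. So r2c4=3.
Step 3. [r4c5∈{1,3}] r4c5 is the only open cell in col 5 admitting 3. So r4c5=3.
Step 4. [r1c5∈{1,5}] in col 5, 1 fits only at r1c5, so r1c5=1.
Step 5. [r5c1∈{2}] r5c1 is down to just 2. So r5c1=2.
Step 6. [r6c6∈{3}] r6c6 has the single candidate 3 ⇒ r6c6=3.
Step 7. [r4c1∈{6}] only 6 remains possible at r4c1 ⇒ r4c1=6.
Step 8. [r6c1∈{1}] r6c1 has the single candidate 1 ⇒ r6c1=1.
Step 9. [r4c4∈{4}] r4c4 has the single candidate 4, so r4c4=4.
Step 10. [r1c1∈{3}] r1c1 is down to just 3, so r1c1=3.
Step 11. [r2c2∈{1}] r2c2's peers cover all but 1. So r2c2=1.
Step 12. [r1c2∈{4}] nothing but 4 survives at r1c2, so r1c2=4.
Step 13. [r4c6∈{1}] nothing but 1 survives at r4c6 ⇒ r4c6=1.
Step 14. [r5c2∈{5}] only 5 remains possible at r5c2 ⇒ r5c2=5.
Step 15. [r2c3∈{6}] r2c3's peers cover all but 6, so r2c3=6.
Step 16. [r1c6∈{5}] r1c6's peers cover all but 5 ⇒ r1c6=5.
Step 17. [r6c3∈{4}] r6c3 is down to just 4 ⇒ r6c3=4.
Step 18. [r3c5∈{5}] r3c5's peers cover all but 5, so r3c5=5.

Answer: 3 4 2 6 1 5 / 5 1 6 3 4 2 / 4 3 1 2 5 6 / 6 2 5 4 3 1 / 2 5 3 1 6 4 / 1 6 4 5 2 3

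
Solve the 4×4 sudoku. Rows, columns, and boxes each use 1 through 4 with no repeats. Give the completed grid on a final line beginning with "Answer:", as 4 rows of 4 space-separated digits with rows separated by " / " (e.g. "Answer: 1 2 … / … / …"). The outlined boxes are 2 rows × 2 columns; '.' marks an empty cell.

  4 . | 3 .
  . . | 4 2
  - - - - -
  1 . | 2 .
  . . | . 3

Step 1. [r1c2∈{1,2}] across row 1, 2 lands solely at r1c2, so r1c2=2.
Step 2. [r3c2∈{3,4}] r3c2 is the only open cell in row 3 admitting 3, so r3c2=3.
Step 3. [r3c4∈{4}] r3c4 is down to just 4, so r3c4=4.
Step 4. [r2c2∈{1}] only 1 remains possible at r2c2 ⇒ r2c2=1.
Step 5. [r4c1∈{2}] r4c1 has the single candidate 2, so r4c1=2.
Step 6. [r2c1∈{3}] r2c1 has the single candidate 3 ⇒ r2c1=3.
Step 7. [r1c4∈{1}] r1c4's peers cover all but 1 ⇒ r1c4=1.
Step 8. [r4c2∈{4}] r4c2 has the single candidate 4. So r4c2=4.
Step 9. [r4c3∈{1}] only 1 remains possible at r4c3 ⇒ r4c3=1.

Answer: 4 2 3 1 / 3 1 4 2 / 1 3 2 4 / 2 4 1 3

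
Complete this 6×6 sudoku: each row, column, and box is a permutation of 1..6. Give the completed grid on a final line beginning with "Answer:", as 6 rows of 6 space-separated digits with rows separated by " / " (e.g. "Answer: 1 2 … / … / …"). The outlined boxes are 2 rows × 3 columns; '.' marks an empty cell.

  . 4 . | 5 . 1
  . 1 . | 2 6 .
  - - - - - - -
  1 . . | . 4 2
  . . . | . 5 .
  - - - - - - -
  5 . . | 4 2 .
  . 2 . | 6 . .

Step 1. [r2c1∈{3}] r2c1 has the single candidate 3. So r2c1=3.
Step 2. [r5c6∈{3}] nothing but 3 survives at r5c6 ⇒ r5c6=3.
Step 3. [r6c3∈{1,3,4}] r6c3 is the only open cell in row 6 admitting 3, so r6c3=3.
Step 4. [r4c3∈{2,4,6}] col 3 places 4 nowhere but r4c3 ⇒ r4c3=4.
Step 5. [r5c2∈{6}] only 6 remains possible at r5c2, so r5c2=6.
Step 6. [r3c3∈{5,6}] in row 3, 6 fits only at r3c3, so r3c3=6.
Step 7. [r3c4∈{3}] r3c4 has the single candidate 3, so r3c4=3.
Step 8. [r1c3∈{2}] only 2 remains possible at r1c3 ⇒ r1c3=2.
Step 9. [r4c1∈{2}] r4c1 has the single candidate 2 ⇒ r4c1=2.
Step 10. [r3c2∈{5}] r3c2's peers cover all but 5, so r3c2=5.
Step 11. [r1c5∈{3}] r1c5's peers cover all but 3. So r1c5=3.
Step 12. [r1c1∈{6}] r1c1's peers cover all but 6. So r1c1=6.
Step 13. [r6c5∈{1}] r6c5 is down to just 1, so r6c5=1.
Step 14. [r2c6∈{4}] r2c6's peers cover all but 4. So r2c6=4.
Step 15. [r4c6∈{6}] r4c6's peers cover all but 6 ⇒ r4c6=6.
Step 16. [r5c3∈{1}] r5c3's peers cover all but 1. So r5c3=1.
Step 17. [r4c2∈{3}] nothing but 3 survives at r4c2. So r4c2=3.
Step 18. [r2c3∈{5}] r2c3 is down to just 5. So r2c3=5.
Step 19. [r6c1∈{4}] r6c1 is down to just 4 ⇒ r6c1=4.
Step 20. [r6c6∈{5}] r6c6 has the single candidate 5 ⇒ r6c6=5.
Step 21. [r4c4∈{1}] r4c4 is down to just 1 ⇒ r4c4=1.

Answer: 6 4 2 5 3 1 / 3 1 5 2 6 4 / 1 5 6 3 4 2 / 2 3 4 1 5 6 / 5 6 1 4 2 3 / 4 2 3 6 1 5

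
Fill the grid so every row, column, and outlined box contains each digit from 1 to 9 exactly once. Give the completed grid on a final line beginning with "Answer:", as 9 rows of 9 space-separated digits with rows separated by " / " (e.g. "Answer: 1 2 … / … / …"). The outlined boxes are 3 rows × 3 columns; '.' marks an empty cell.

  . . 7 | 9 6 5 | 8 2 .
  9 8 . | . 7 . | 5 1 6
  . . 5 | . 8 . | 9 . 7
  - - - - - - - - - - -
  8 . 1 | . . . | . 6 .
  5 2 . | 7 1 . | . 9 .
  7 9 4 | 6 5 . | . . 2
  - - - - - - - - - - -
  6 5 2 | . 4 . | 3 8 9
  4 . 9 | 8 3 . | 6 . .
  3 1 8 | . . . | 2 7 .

Step 1. [r4c2∈{3}] nothing but 3 survives at r4c2 ⇒ r4c2=3.
Step 2. [r3c8∈{3,4}] col 8 places 4 nowhere but r3c8, so r3c8=4.
Step 3. [r8c6∈{1,2,7}] 2 has one home in row 8: r8c6. So r8c6=2.
Step 4. [r5c7∈{4}] only 4 remains possible at r5c7 ⇒ r5c7=4.
Step 5. [r2c4∈{2,3,4}] r2c4 is the only open cell in row 2 admitting 2 ⇒ r2c4=2.
Step 6. [r3c4∈{1,3}] col 4 places 3 nowhere but r3c4, so r3c4=3.
Step 7. [r5c9∈{3,8}] 8 has one home in col 9: r5c9. So r5c9=8.
Step 8. [r3c6∈{1}] r3c6 has the single candidate 1 ⇒ r3c6=1.
Step 9. [r4c9∈{5}] only 5 remains possible at r4c9 ⇒ r4c9=5.
Step 10. [r9c5∈{9}] r9c5 is down to just 9, so r9c5=9.
Step 11. [r4c4∈{4}] only 4 remains possible at r4c4, so r4c4=4.
Step 12. [r6c8∈{3}] nothing but 3 survives at r6c8 ⇒ r6c8=3.
Step 13. [r9c6∈{6}] r9c6 is down to just 6. So r9c6=6.
Step 14. [r8c2∈{7}] r8c2 is down to just 7, so r8c2=7.
Step 15. [r9c9∈{4}] r9c9 is down to just 4 ⇒ r9c9=4.
Step 16. [r6c6∈{8}] r6c6's peers cover all but 8. So r6c6=8.
Step 17. [r6c7∈{1}] r6c7 has the single candidate 1 ⇒ r6c7=1.
Step 18. [r4c6∈{9}] nothing but 9 survives at r4c6 ⇒ r4c6=9.
Step 19. [r4c5∈{2}] nothing but 2 survives at r4c5 ⇒ r4c5=2.
Step 20. [r8c9∈{1}] r8c9 is down to just 1. So r8c9=1.
Step 21. [r9c4∈{5}] nothing but 5 survives at r9c4. So r9c4=5.
Step 22. [r2c6∈{4}] r2c6 has the single candidate 4, so r2c6=4.
Step 23. [r1c1∈{1}] r1c1 is down to just 1 ⇒ r1c1=1.
Step 24. [r1c2∈{4}] r1c2's peers cover all but 4, so r1c2=4.
Step 25. [r8c8∈{5}] r8c8's peers cover all but 5. So r8c8=5.
Step 26. [r5c6∈{3}] only 3 remains possible at r5c6 ⇒ r5c6=3.
Step 27. [r3c2∈{6}] r3c2 has the single candidate 6. So r3c2=6.
Step 28. [r1c9∈{3}] nothing but 3 survives at r1c9. So r1c9=3.
Step 29. [r5c3∈{6}] r5c3's peers cover all but 6 ⇒ r5c3=6.
Step 30. [r7c4∈{1}] only 1 remains possible at r7c4. So r7c4=1.
Step 31. [r4c7∈{7}] r4c7's peers cover all but 7. So r4c7=7.
Step 32. [r7c6∈{7}] r7c6's peers cover all but 7, so r7c6=7.
Step 33. [r2c3∈{3}] r2c3's peers cover all but 3. So r2c3=3.
Step 34. [r3c1∈{2}] r3c1 is down to just 2 ⇒ r3c1=2.

Answer: 1 4 7 9 6 5 8 2 3 / 9 8 3 2 7 4 5 1 6 / 2 6 5 3 8 1 9 4 7 / 8 3 1 4 2 9 7 6 5 / 5 2 6 7 1 3 4 9 8 / 7 9 4 6 5 8 1 3 2 / 6 5 2 1 4 7 3 8 9 / 4 7 9 8 3 2 6 5 1 / 3 1 8 5 9 6 2 7 4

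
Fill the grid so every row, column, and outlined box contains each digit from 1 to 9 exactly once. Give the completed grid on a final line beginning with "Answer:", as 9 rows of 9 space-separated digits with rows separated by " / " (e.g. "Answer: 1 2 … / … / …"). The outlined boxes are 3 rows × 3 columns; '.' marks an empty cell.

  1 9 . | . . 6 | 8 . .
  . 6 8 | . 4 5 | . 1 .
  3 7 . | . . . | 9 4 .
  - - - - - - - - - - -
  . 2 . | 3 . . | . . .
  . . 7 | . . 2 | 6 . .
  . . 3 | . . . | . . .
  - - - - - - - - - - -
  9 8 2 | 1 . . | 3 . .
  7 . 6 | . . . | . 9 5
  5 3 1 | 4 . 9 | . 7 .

Step 1. [r6c4∈{5,6,7,8,9}] 6 has one home in col 4: r6c4. So r6c4=6.
Step 2. [r5c4∈{5,8,9}] col 4 places 5 nowhere but r5c4. So r5c4=5.
Step 3. [r9c9∈{2,6,8}] 8 has one home in box 9: r9c9 ⇒ r9c9=8.
Step 4. [r7c9∈{4,6}] across row 7, 4 lands solely at r7c9. So r7c9=4.
Step 5. [r6c2∈{1,4,5}] across col 2, 5 lands solely at r6c2, so r6c2=5.
Step 6. [r1c5∈{2,3,7}] box 2 places 3 nowhere but r1c5, so r1c5=3.
Step 7. [r9c7∈{2}] r9c7 is down to just 2. So r9c7=2.
Step 8. [r2c7∈{7}] r2c7's peers cover all but 7, so r2c7=7.
Step 9. [r1c9∈{2}] nothing but 2 survives at r1c9 ⇒ r1c9=2.
Step 10. [r5c2∈{1,4}] r5c2 is the only open cell in col 2 admitting 1, so r5c2=1.
Step 11. [r5c1∈{4,8}] row 5 places 4 nowhere but r5c1 ⇒ r5c1=4.
Step 12. [r6c1∈{8}] r6c1 is down to just 8, so r6c1=8.
Step 13. [r4c7∈{1,4,5}] r4c7 is the only open cell in col 7 admitting 5, so r4c7=5.
Step 14. [r4c6∈{1,4,7,8}] row 4 places 4 nowhere but r4c6, so r4c6=4.
Step 15. [r7c6∈{7}] r7c6 is down to just 7, so r7c6=7.
Step 16. [r6c6∈{1}] only 1 remains possible at r6c6, so r6c6=1.
Step 17. [r3c6∈{8}] r3c6 is down to just 8, so r3c6=8.
Step 18. [r3c4∈{2}] r3c4 has the single candidate 2 ⇒ r3c4=2.
Step 19. [r4c9∈{1,7,9}] row 4 places 1 nowhere but r4c9. So r4c9=1.
Step 20. [r4c5∈{7,8,9}] row 4 places 7 nowhere but r4c5. So r4c5=7.
Step 21. [r5c5∈{8,9}] across box 5, 8 lands solely at r5c5. So r5c5=8.
Step 22. [r5c9∈{3,9}] r5c9 is the only open cell in row 5 admitting 9. So r5c9=9.
Step 23. [r1c8∈{5}] r1c8 has the single candidate 5. So r1c8=5.
Step 24. [r7c8∈{6}] r7c8's peers cover all but 6. So r7c8=6.
Step 25. [r8c2∈{4}] r8c2 is down to just 4. So r8c2=4.
Step 26. [r6c7∈{4}] nothing but 4 survives at r6c7, so r6c7=4.
Step 27. [r8c5∈{2}] r8c5 has the single candidate 2 ⇒ r8c5=2.
Step 28. [r8c7∈{1}] only 1 remains possible at r8c7 ⇒ r8c7=1.
Step 29. [r1c4∈{7}] r1c4's peers cover all but 7. So r1c4=7.
Step 30. [r4c8∈{8}] only 8 remains possible at r4c8, so r4c8=8.
Step 31. [r6c9∈{7}] r6c9 is down to just 7 ⇒ r6c9=7.
Step 32. [r4c3∈{9}] only 9 remains possible at r4c3. So r4c3=9.
Step 33. [r1c3∈{4}] nothing but 4 survives at r1c3, so r1c3=4.
Step 34. [r6c5∈{9}] nothing but 9 survives at r6c5, so r6c5=9.
Step 35. [r2c1∈{2}] r2c1 has the single candidate 2, so r2c1=2.
Step 36. [r6c8∈{2}] r6c8 is down to just 2, so r6c8=2.
Step 37. [r5c8∈{3}] r5c8 has the single candidate 3. So r5c8=3.
Step 38. [r7c5∈{5}] only 5 remains possible at r7c5 ⇒ r7c5=5.
Step 39. [r3c9∈{6}] r3c9's peers cover all but 6 ⇒ r3c9=6.
Step 40. [r8c4∈{8}] r8c4's peers cover all but 8 ⇒ r8c4=8.
Step 41. [r8c6∈{3}] r8c6 is down to just 3. So r8c6=3.
Step 42. [r3c3∈{5}] nothing but 5 survives at r3c3 ⇒ r3c3=5.
Step 43. [r3c5∈{1}] only 1 remains possible at r3c5, so r3c5=1.
Step 44. [r9c5∈{6}] r9c5 is down to just 6, so r9c5=6.
Step 45. [r4c1∈{6}] r4c1 is down to just 6, so r4c1=6.
Step 46. [r2c9∈{3}] nothing but 3 survives at r2c9. So r2c9=3.
Step 47. [r2c4∈{9}] r2c4 has the single candidate 9. So r2c4=9.

Answer: 1 9 4 7 3 6 8 5 2 / 2 6 8 9 4 5 7 1 3 / 3 7 5 2 1 8 9 4 6 / 6 2 9 3 7 4 5 8 1 / 4 1 7 5 8 2 6 3 9 / 8 5 3 6 9 1 4 2 7 / 9 8 2 1 5 7 3 6 4 / 7 4 6 8 2 3 1 9 5 / 5 3 1 4 6 9 2 7 8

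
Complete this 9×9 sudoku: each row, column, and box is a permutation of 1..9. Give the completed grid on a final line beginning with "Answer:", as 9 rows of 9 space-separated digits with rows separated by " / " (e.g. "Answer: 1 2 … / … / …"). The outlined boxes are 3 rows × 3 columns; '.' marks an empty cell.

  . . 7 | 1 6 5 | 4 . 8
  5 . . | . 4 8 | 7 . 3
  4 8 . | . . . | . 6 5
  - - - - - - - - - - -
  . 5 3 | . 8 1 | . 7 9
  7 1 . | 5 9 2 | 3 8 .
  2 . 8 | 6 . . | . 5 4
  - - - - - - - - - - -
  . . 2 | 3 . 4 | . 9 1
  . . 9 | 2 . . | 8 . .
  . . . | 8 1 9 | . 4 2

Step 1. [r4c1∈{6}] nothing but 6 survives at r4c1. So r4c1=6.
Step 2. [r9c2∈{3,6,7}] 7 has one home in row 9: r9c2, so r9c2=7.
Step 3. [r7c5∈{5,7}] across row 7, 7 lands solely at r7c5, so r7c5=7.
Step 4. [r7c2∈{6}] r7c2's peers cover all but 6 ⇒ r7c2=6.
Step 5. [r2c8∈{1,2}] in col 8, 1 fits only at r2c8 ⇒ r2c8=1.
Step 6. [r1c1∈{3,9}] 9 has one home in col 1: r1c1. So r1c1=9.
Step 7. [r6c6∈{3,7}] in row 6, 7 fits only at r6c6 ⇒ r6c6=7.
Step 8. [r8c8∈{3}] r8c8's peers cover all but 3 ⇒ r8c8=3.
Step 9. [r3c5∈{2,3}] 2 has one home in col 5: r3c5 ⇒ r3c5=2.
Step 10. [r9c7∈{5,6}] 6 has one home in row 9: r9c7. So r9c7=6.
Step 11. [r2c4∈{9}] r2c4 is down to just 9 ⇒ r2c4=9.
Step 12. [r1c2∈{2,3}] in row 1, 3 fits only at r1c2. So r1c2=3.
Step 13. [r3c7∈{9}] r3c7 has the single candidate 9. So r3c7=9.
Step 14. [r8c5∈{5}] only 5 remains possible at r8c5. So r8c5=5.
Step 15. [r3c6∈{3}] r3c6 is down to just 3. So r3c6=3.
Step 16. [r9c3∈{5}] r9c3's peers cover all but 5, so r9c3=5.
Step 17. [r6c7∈{1}] nothing but 1 survives at r6c7. So r6c7=1.
Step 18. [r7c7∈{5}] nothing but 5 survives at r7c7 ⇒ r7c7=5.
Step 19. [r6c5∈{3}] r6c5 is down to just 3. So r6c5=3.
Step 20. [r6c2∈{9}] nothing but 9 survives at r6c2 ⇒ r6c2=9.
Step 21. [r3c4∈{7}] only 7 remains possible at r3c4 ⇒ r3c4=7.
Step 22. [r4c7∈{2}] r4c7's peers cover all but 2 ⇒ r4c7=2.
Step 23. [r4c4∈{4}] r4c4 has the single candidate 4 ⇒ r4c4=4.
Step 24. [r3c3∈{1}] only 1 remains possible at r3c3. So r3c3=1.
Step 25. [r8c6∈{6}] r8c6 is down to just 6. So r8c6=6.
Step 26. [r2c3∈{6}] r2c3's peers cover all but 6, so r2c3=6.
Step 27. [r5c3∈{4}] only 4 remains possible at r5c3, so r5c3=4.
Step 28. [r1c8∈{2}] r1c8's peers cover all but 2, so r1c8=2.
Step 29. [r8c2∈{4}] r8c2 is down to just 4, so r8c2=4.
Step 30. [r5c9∈{6}] nothing but 6 survives at r5c9, so r5c9=6.
Step 31. [r9c1∈{3}] r9c1 has the single candidate 3. So r9c1=3.
Step 32. [r2c2∈{2}] nothing but 2 survives at r2c2, so r2c2=2.
Step 33. [r7c1∈{8}] only 8 remains possible at r7c1, so r7c1=8.
Step 34. [r8c1∈{1}] r8c1 has the single candidate 1. So r8c1=1.
Step 35. [r8c9∈{7}] nothing but 7 survives at r8c9, so r8c9=7.

Answer: 9 3 7 1 6 5 4 2 8 / 5 2 6 9 4 8 7 1 3 / 4 8 1 7 2 3 9 6 5 / 6 5 3 4 8 1 2 7 9 / 7 1 4 5 9 2 3 8 6 / 2 9 8 6 3 7 1 5 4 / 8 6 2 3 7 4 5 9 1 / 1 4 9 2 5 6 8 3 7 / 3 7 5 8 1 9 6 4 2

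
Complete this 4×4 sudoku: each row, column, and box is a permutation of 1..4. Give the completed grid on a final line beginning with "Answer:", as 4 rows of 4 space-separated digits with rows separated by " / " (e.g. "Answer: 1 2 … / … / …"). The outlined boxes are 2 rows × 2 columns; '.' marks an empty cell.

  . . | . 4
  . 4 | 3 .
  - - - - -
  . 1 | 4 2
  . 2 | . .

Step 1. [r2c4∈{1}] nothing but 1 survives at r2c4, so r2c4=1.
Step 2. [r3c1∈{3}] r3c1 is down to just 3 ⇒ r3c1=3.
Step 3. [r1c1∈{1,2}] 1 has one home in row 1: r1c1, so r1c1=1.
Step 4. [r2c1∈{2}] r2c1's peers cover all but 2 ⇒ r2c1=2.
Step 5. [r1c3∈{2}] only 2 remains possible at r1c3, so r1c3=2.
Step 6. [r4c4∈{3}] r4c4 has the single candidate 3, so r4c4=3.
Step 7. [r1c2∈{3}] r1c2's peers cover all but 3. So r1c2=3.
Step 8. [r4c3∈{1}] only 1 remains possible at r4c3 ⇒ r4c3=1.
Step 9. [r4c1∈{4}] r4c1's peers cover all but 4, so r4c1=4.

Answer: 1 3 2 4 / 2 4 3 1 / 3 1 4 2 / 4 2 1 3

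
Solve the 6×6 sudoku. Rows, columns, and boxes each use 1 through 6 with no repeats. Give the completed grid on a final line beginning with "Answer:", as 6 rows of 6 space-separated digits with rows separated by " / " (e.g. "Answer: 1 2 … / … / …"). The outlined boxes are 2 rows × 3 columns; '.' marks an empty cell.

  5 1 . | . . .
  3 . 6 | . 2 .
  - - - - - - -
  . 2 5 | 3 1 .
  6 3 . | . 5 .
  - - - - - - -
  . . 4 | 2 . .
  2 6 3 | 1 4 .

Step 1. [r4c4∈{4}] nothing but 4 survives at r4c4 ⇒ r4c4=4.
Step 2. [r1c6∈{3,4,6}] across row 1, 4 lands solely at r1c6, so r1c6=4.
Step 3. [r5c6∈{3,5,6}] across col 6, 3 lands solely at r5c6, so r5c6=3.
Step 4. [r2c4∈{5}] r2c4's peers cover all but 5. So r2c4=5.
Step 5. [r5c5∈{6}] only 6 remains possible at r5c5, so r5c5=6.
Step 6. [r4c6∈{2}] r4c6 has the single candidate 2 ⇒ r4c6=2.
Step 7. [r5c2∈{5}] r5c2 is down to just 5 ⇒ r5c2=5.
Step 8. [r6c6∈{5}] r6c6 has the single candidate 5, so r6c6=5.
Step 9. [r5c1∈{1}] r5c1 has the single candidate 1. So r5c1=1.
Step 10. [r2c2∈{4}] only 4 remains possible at r2c2. So r2c2=4.
Step 11. [r1c4∈{6}] nothing but 6 survives at r1c4 ⇒ r1c4=6.
Step 12. [r2c6∈{1}] nothing but 1 survives at r2c6 ⇒ r2c6=1.
Step 13. [r3c6∈{6}] only 6 remains possible at r3c6. So r3c6=6.
Step 14. [r4c3∈{1}] r4c3 has the single candidate 1, so r4c3=1.
Step 15. [r1c3∈{2}] r1c3 has the single candidate 2. So r1c3=2.
Step 16. [r1c5∈{3}] only 3 remains possible at r1c5. So r1c5=3.
Step 17. [r3c1∈{4}] r3c1's peers cover all but 4 ⇒ r3c1=4.

Answer: 5 1 2 6 3 4 / 3 4 6 5 2 1 / 4 2 5 3 1 6 / 6 3 1 4 5 2 / 1 5 4 2 6 3 / 2 6 3 1 4 5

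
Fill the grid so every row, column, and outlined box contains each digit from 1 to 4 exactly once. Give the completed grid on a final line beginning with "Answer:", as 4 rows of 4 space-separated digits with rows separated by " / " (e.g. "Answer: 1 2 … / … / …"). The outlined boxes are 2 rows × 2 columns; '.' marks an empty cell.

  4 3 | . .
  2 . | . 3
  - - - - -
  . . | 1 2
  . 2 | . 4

Step 1. [r4c1∈{1,3}] in row 4, 1 fits only at r4c1, so r4c1=1.
Step 2. [r1c4∈{1}] r1c4 has the single candidate 1, so r1c4=1.
Step 3. [r3c2∈{4}] r3c2 has the single candidate 4 ⇒ r3c2=4.
Step 4. [r3c1∈{3}] nothing but 3 survives at r3c1, so r3c1=3.
Step 5. [r4c3∈{3}] r4c3 is down to just 3. So r4c3=3.
Step 6. [r1c3∈{2}] r1c3 is down to just 2, so r1c3=2.
Step 7. [r2c3∈{4}] r2c3's peers cover all but 4, so r2c3=4.
Step 8. [r2c2∈{1}] only 1 remains possible at r2c2, so r2c2=1.

Answer: 4 3 2 1 / 2 1 4 3 / 3 4 1 2 / 1 2 3 4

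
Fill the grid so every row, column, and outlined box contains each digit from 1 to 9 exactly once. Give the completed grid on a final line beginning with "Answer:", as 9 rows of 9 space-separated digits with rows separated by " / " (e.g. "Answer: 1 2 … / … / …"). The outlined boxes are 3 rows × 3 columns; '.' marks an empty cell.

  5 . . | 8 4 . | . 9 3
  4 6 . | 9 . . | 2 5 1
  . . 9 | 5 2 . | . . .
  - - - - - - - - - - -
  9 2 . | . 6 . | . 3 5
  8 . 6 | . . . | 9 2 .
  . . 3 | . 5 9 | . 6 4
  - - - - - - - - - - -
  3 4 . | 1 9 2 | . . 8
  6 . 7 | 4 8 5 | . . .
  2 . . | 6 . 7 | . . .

Step 1. [r5c9∈{7}] nothing but 7 survives at r5c9, so r5c9=7.
Step 2. [r7c7∈{5,6,7}] row 7 places 6 nowhere but r7c7, so r7c7=6.
Step 3. [r9c7∈{1,3,4,5}] 5 has one home in col 7: r9c7, so r9c7=5.
Step 4. [r3c2∈{1,3,7,8}] r3c2 is the only open cell in col 2 admitting 3 ⇒ r3c2=3.
Step 5. [r5c5∈{1,3}] 1 has one home in col 5: r5c5, so r5c5=1.
Step 6. [r8c8∈{1}] nothing but 1 survives at r8c8, so r8c8=1.
Step 7. [r6c7∈{1,8}] row 6 places 8 nowhere but r6c7, so r6c7=8.
Step 8. [r1c7∈{7}] nothing but 7 survives at r1c7. So r1c7=7.
Step 9. [r1c2∈{1}] r1c2 is down to just 1 ⇒ r1c2=1.
Step 10. [r9c2∈{8,9}] in col 2, 8 fits only at r9c2 ⇒ r9c2=8.
Step 11. [r5c6∈{3,4}] row 5 places 4 nowhere but r5c6. So r5c6=4.
Step 12. [r6c2∈{7}] r6c2 has the single candidate 7. So r6c2=7.
Step 13. [r4c3∈{1,4}] across row 4, 4 lands solely at r4c3 ⇒ r4c3=4.
Step 14. [r8c9∈{2,9}] row 8 places 2 nowhere but r8c9. So r8c9=2.
Step 15. [r3c6∈{1,6}] 1 has one home in row 3: r3c6. So r3c6=1.
Step 16. [r3c8∈{4,8}] 8 has one home in row 3: r3c8. So r3c8=8.
Step 17. [r2c5∈{3,7}] row 2 places 7 nowhere but r2c5 ⇒ r2c5=7.
Step 18. [r9c5∈{3}] r9c5's peers cover all but 3, so r9c5=3.
Step 19. [r5c2∈{5}] nothing but 5 survives at r5c2 ⇒ r5c2=5.
Step 20. [r1c6∈{6}] r1c6 is down to just 6, so r1c6=6.
Step 21. [r6c1∈{1}] only 1 remains possible at r6c1 ⇒ r6c1=1.
Step 22. [r9c8∈{4}] r9c8 is down to just 4. So r9c8=4.
Step 23. [r7c8∈{7}] r7c8's peers cover all but 7 ⇒ r7c8=7.
Step 24. [r5c4∈{3}] nothing but 3 survives at r5c4 ⇒ r5c4=3.
Step 25. [r2c6∈{3}] only 3 remains possible at r2c6 ⇒ r2c6=3.
Step 26. [r4c6∈{8}] r4c6's peers cover all but 8. So r4c6=8.
Step 27. [r4c4∈{7}] only 7 remains possible at r4c4, so r4c4=7.
Step 28. [r6c4∈{2}] only 2 remains possible at r6c4, so r6c4=2.
Step 29. [r8c7∈{3}] r8c7 has the single candidate 3 ⇒ r8c7=3.
Step 30. [r3c9∈{6}] r3c9 is down to just 6 ⇒ r3c9=6.
Step 31. [r8c2∈{9}] r8c2 is down to just 9. So r8c2=9.
Step 32. [r2c3∈{8}] r2c3 has the single candidate 8. So r2c3=8.
Step 33. [r9c9∈{9}] nothing but 9 survives at r9c9. So r9c9=9.
Step 34. [r3c1∈{7}] r3c1 is down to just 7 ⇒ r3c1=7.
Step 35. [r3c7∈{4}] only 4 remains possible at r3c7, so r3c7=4.
Step 36. [r7c3∈{5}] only 5 remains possible at r7c3. So r7c3=5.
Step 37. [r4c7∈{1}] r4c7 has the single candidate 1 ⇒ r4c7=1.
Step 38. [r1c3∈{2}] r1c3 is down to just 2, so r1c3=2.
Step 39. [r9c3∈{1}] r9c3 has the single candidate 1. So r9c3=1.

Answer: 5 1 2 8 4 6 7 9 3 / 4 6 8 9 7 3 2 5 1 / 7 3 9 5 2 1 4 8 6 / 9 2 4 7 6 8 1 3 5 / 8 5 6 3 1 4 9 2 7 / 1 7 3 2 5 9 8 6 4 / 3 4 5 1 9 2 6 7 8 / 6 9 7 4 8 5 3 1 2 / 2 8 1 6 3 7 5 4 9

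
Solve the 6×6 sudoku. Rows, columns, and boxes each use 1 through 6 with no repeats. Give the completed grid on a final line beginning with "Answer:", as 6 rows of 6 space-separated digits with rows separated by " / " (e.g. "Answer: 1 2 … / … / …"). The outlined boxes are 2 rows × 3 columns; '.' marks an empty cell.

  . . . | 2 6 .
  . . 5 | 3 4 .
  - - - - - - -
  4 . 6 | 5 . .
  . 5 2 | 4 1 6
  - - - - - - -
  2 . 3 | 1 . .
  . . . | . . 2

Step 1. [r3c2∈{1,3}] across row 3, 1 lands solely at r3c2, so r3c2=1.
Step 2. [r5c2∈{4,6}] row 5 places 6 nowhere but r5c2. So r5c2=6.
Step 3. [r6c5∈{3,5}] in row 6, 3 fits only at r6c5 ⇒ r6c5=3.
Step 4. [r1c6∈{1,5}] in row 1, 5 fits only at r1c6. So r1c6=5.
Step 5. [r6c2∈{4}] r6c2 is down to just 4. So r6c2=4.
Step 6. [r6c3∈{1}] r6c3's peers cover all but 1 ⇒ r6c3=1.
Step 7. [r1c1∈{1,3}] 1 has one home in row 1: r1c1. So r1c1=1.
Step 8. [r6c4∈{6}] only 6 remains possible at r6c4 ⇒ r6c4=6.
Step 9. [r2c1∈{6}] r2c1's peers cover all but 6. So r2c1=6.
Step 10. [r5c5∈{5}] nothing but 5 survives at r5c5. So r5c5=5.
Step 11. [r4c1∈{3}] r4c1 is down to just 3, so r4c1=3.
Step 12. [r2c2∈{2}] r2c2 is down to just 2. So r2c2=2.
Step 13. [r1c2∈{3}] nothing but 3 survives at r1c2. So r1c2=3.
Step 14. [r3c5∈{2}] r3c5's peers cover all but 2, so r3c5=2.
Step 15. [r3c6∈{3}] only 3 remains possible at r3c6. So r3c6=3.
Step 16. [r2c6∈{1}] r2c6 is down to just 1 ⇒ r2c6=1.
Step 17. [r1c3∈{4}] nothing but 4 survives at r1c3, so r1c3=4.
Step 18. [r6c1∈{5}] r6c1 is down to just 5 ⇒ r6c1=5.
Step 19. [r5c6∈{4}] r5c6 is down to just 4 ⇒ r5c6=4.

Answer: 1 3 4 2 6 5 / 6 2 5 3 4 1 / 4 1 6 5 2 3 / 3 5 2 4 1 6 / 2 6 3 1 5 4 / 5 4 1 6 3 2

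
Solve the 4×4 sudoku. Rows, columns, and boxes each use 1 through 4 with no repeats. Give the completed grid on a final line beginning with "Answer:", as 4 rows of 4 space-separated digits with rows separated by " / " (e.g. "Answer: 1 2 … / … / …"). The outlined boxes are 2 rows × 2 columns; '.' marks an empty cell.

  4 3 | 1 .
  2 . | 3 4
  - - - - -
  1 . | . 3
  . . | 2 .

Step 1. [r3c3∈{4}] only 4 remains possible at r3c3 ⇒ r3c3=4.
Step 2. [r3c2∈{2}] r3c2 is down to just 2. So r3c2=2.
Step 3. [r4c4∈{1}] r4c4 has the single candidate 1 ⇒ r4c4=1.
Step 4. [r1c4∈{2}] r1c4 has the single candidate 2. So r1c4=2.
Step 5. [r2c2∈{1}] r2c2's peers cover all but 1 ⇒ r2c2=1.
Step 6. [r4c2∈{4}] r4c2's peers cover all but 4. So r4c2=4.
Step 7. [r4c1∈{3}] r4c1 has the single candidate 3 ⇒ r4c1=3.

Answer: 4 3 1 2 / 2 1 3 4 / 1 2 4 3 / 3 4 2 1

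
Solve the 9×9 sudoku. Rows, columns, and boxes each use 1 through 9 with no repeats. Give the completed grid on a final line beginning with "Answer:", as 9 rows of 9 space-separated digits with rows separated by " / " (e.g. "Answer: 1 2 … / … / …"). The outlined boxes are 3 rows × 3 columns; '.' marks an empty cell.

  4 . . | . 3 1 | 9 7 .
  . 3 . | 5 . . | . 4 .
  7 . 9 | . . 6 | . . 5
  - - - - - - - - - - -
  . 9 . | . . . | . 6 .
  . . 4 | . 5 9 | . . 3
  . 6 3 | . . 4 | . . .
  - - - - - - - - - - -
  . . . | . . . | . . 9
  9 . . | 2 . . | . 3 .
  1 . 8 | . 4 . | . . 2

Step 1. [r1c4∈{8}] nothing but 8 survives at r1c4 ⇒ r1c4=8.
Step 2. [r9c8∈{5}] nothing but 5 survives at r9c8, so r9c8=5.
Step 3. [r9c2∈{7}] nothing but 7 survives at r9c2, so r9c2=7.
Step 4. [r4c3∈{1,2,5,7}] across col 3, 7 lands solely at r4c3. So r4c3=7.
Step 5. [r3c5∈{2}] r3c5's peers cover all but 2 ⇒ r3c5=2.
Step 6. [r2c7∈{1,2,6,8}] box 3 places 2 nowhere but r2c7, so r2c7=2.
Step 7. [r5c2∈{1,2,8}] across box 4, 1 lands solely at r5c2. So r5c2=1.
Step 8. [r7c1∈{2,3,5,6}] in col 1, 3 fits only at r7c1. So r7c1=3.
Step 9. [r9c7∈{6}] only 6 remains possible at r9c7 ⇒ r9c7=6.
Step 10. [r2c1∈{6,8}] in col 1, 6 fits only at r2c1 ⇒ r2c1=6.
Step 11. [r2c9∈{1,8}] in row 2, 8 fits only at r2c9. So r2c9=8.
Step 12. [r4c6∈{2,3,8}] in col 6, 2 fits only at r4c6. So r4c6=2.
Step 13. [r2c6∈{7}] r2c6 has the single candidate 7. So r2c6=7.
Step 14. [r6c8∈{1,2,8,9}] 9 has one home in row 6: r6c8 ⇒ r6c8=9.
Step 15. [r6c1∈{2,5,8}] row 6 places 2 nowhere but r6c1 ⇒ r6c1=2.
Step 16. [r6c7∈{1,5,7,8}] 5 has one home in row 6: r6c7, so r6c7=5.
Step 17. [r6c5∈{1,7,8}] in row 6, 8 fits only at r6c5 ⇒ r6c5=8.
Step 18. [r4c5∈{1}] only 1 remains possible at r4c5, so r4c5=1.
Step 19. [r7c4∈{1,6,7}] 1 has one home in col 4: r7c4, so r7c4=1.
Step 20. [r7c8∈{8}] r7c8 has the single candidate 8, so r7c8=8.
Step 21. [r7c6∈{5}] r7c6's peers cover all but 5 ⇒ r7c6=5.
Step 22. [r6c4∈{7}] r6c4's peers cover all but 7, so r6c4=7.
Step 23. [r8c9∈{1,4,7}] across col 9, 7 lands solely at r8c9 ⇒ r8c9=7.
Step 24. [r7c7∈{4}] r7c7 has the single candidate 4 ⇒ r7c7=4.
Step 25. [r5c1∈{8}] only 8 remains possible at r5c1, so r5c1=8.
Step 26. [r8c5∈{6}] r8c5's peers cover all but 6. So r8c5=6.
Step 27. [r7c2∈{2}] r7c2's peers cover all but 2, so r7c2=2.
Step 28. [r8c3∈{5}] r8c3 is down to just 5, so r8c3=5.
Step 29. [r3c7∈{1,3}] in row 3, 3 fits only at r3c7. So r3c7=3.
Step 30. [r9c4∈{3,9}] row 9 places 9 nowhere but r9c4. So r9c4=9.
Step 31. [r4c4∈{3}] r4c4 has the single candidate 3, so r4c4=3.
Step 32. [r2c3∈{1}] only 1 remains possible at r2c3. So r2c3=1.
Step 33. [r5c8∈{2}] r5c8 is down to just 2, so r5c8=2.
Step 34. [r5c7∈{7}] r5c7's peers cover all but 7 ⇒ r5c7=7.
Step 35. [r3c8∈{1}] nothing but 1 survives at r3c8, so r3c8=1.
Step 36. [r8c6∈{8}] r8c6 is down to just 8, so r8c6=8.
Step 37. [r1c3∈{2}] r1c3 is down to just 2. So r1c3=2.
Step 38. [r3c2∈{8}] only 8 remains possible at r3c2. So r3c2=8.
Step 39. [r5c4∈{6}] r5c4's peers cover all but 6. So r5c4=6.
Step 40. [r4c1∈{5}] only 5 remains possible at r4c1. So r4c1=5.
Step 41. [r2c5∈{9}] only 9 remains possible at r2c5 ⇒ r2c5=9.
Step 42. [r4c9∈{4}] r4c9 has the single candidate 4 ⇒ r4c9=4.
Step 43. [r8c2∈{4}] only 4 remains possible at r8c2, so r8c2=4.
Step 44. [r4c7∈{8}] r4c7 has the single candidate 8. So r4c7=8.
Step 45. [r7c3∈{6}] r7c3's peers cover all but 6, so r7c3=6.
Step 46. [r8c7∈{1}] r8c7 is down to just 1, so r8c7=1.
Step 47. [r6c9∈{1}] nothing but 1 survives at r6c9. So r6c9=1.
Step 48. [r1c9∈{6}] r1c9 is down to just 6. So r1c9=6.
Step 49. [r7c5∈{7}] r7c5's peers cover all but 7 ⇒ r7c5=7.
Step 50. [r3c4∈{4}] r3c4's peers cover all but 4. So r3c4=4.
Step 51. [r1c2∈{5}] r1c2's peers cover all but 5, so r1c2=5.
Step 52. [r9c6∈{3}] r9c6 has the single candidate 3, so r9c6=3.

Answer: 4 5 2 8 3 1 9 7 6 / 6 3 1 5 9 7 2 4 8 / 7 8 9 4 2 6 3 1 5 / 5 9 7 3 1 2 8 6 4 / 8 1 4 6 5 9 7 2 3 / 2 6 3 7 8 4 5 9 1 / 3 2 6 1 7 5 4 8 9 / 9 4 5 2 6 8 1 3 7 / 1 7 8 9 4 3 6 5 2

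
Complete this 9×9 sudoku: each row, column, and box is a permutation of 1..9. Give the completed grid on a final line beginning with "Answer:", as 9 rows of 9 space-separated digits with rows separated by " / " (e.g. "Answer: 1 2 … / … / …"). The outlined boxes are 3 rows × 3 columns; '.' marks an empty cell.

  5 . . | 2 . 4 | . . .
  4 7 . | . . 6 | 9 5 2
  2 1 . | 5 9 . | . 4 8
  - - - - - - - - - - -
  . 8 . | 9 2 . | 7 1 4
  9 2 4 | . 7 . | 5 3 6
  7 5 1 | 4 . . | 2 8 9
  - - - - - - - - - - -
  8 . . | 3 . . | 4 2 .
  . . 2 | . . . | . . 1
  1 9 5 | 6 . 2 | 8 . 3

Step 1. [r8c7∈{6}] nothing but 6 survives at r8c7 ⇒ r8c7=6.
Step 2. [r3c3∈{3,6}] 6 has one home in row 3: r3c3 ⇒ r3c3=6.
Step 3. [r1c2∈{3}] r1c2 has the single candidate 3 ⇒ r1c2=3.
Step 4. [r8c4∈{7,8}] across col 4, 7 lands solely at r8c4, so r8c4=7.
Step 5. [r2c5∈{1,3,8}] in row 2, 3 fits only at r2c5. So r2c5=3.
Step 6. [r7c6∈{1,5,9}] 9 has one home in row 7: r7c6. So r7c6=9.
Step 7. [r2c4∈{1,8}] row 2 places 1 nowhere but r2c4. So r2c4=1.
Step 8. [r4c6∈{3,5}] 5 has one home in row 4: r4c6, so r4c6=5.
Step 9. [r8c5∈{4,5,8}] r8c5 is the only open cell in row 8 admitting 5. So r8c5=5.
Step 10. [r1c9∈{7}] nothing but 7 survives at r1c9, so r1c9=7.
Step 11. [r5c6∈{1,8}] in row 5, 1 fits only at r5c6 ⇒ r5c6=1.
Step 12. [r4c1∈{3,6}] across row 4, 6 lands solely at r4c1 ⇒ r4c1=6.
Step 13. [r1c3∈{8,9}] 9 has one home in row 1: r1c3. So r1c3=9.
Step 14. [r5c4∈{8}] nothing but 8 survives at r5c4 ⇒ r5c4=8.
Step 15. [r8c2∈{4}] nothing but 4 survives at r8c2 ⇒ r8c2=4.
Step 16. [r4c3∈{3}] nothing but 3 survives at r4c3. So r4c3=3.
Step 17. [r9c5∈{4}] r9c5 is down to just 4. So r9c5=4.
Step 18. [r8c8∈{9}] nothing but 9 survives at r8c8 ⇒ r8c8=9.
Step 19. [r7c3∈{7}] only 7 remains possible at r7c3 ⇒ r7c3=7.
Step 20. [r6c6∈{3}] nothing but 3 survives at r6c6 ⇒ r6c6=3.
Step 21. [r3c7∈{3}] r3c7 has the single candidate 3. So r3c7=3.
Step 22. [r1c7∈{1}] only 1 remains possible at r1c7, so r1c7=1.
Step 23. [r1c5∈{8}] r1c5 has the single candidate 8 ⇒ r1c5=8.
Step 24. [r6c5∈{6}] r6c5's peers cover all but 6, so r6c5=6.
Step 25. [r9c8∈{7}] r9c8 has the single candidate 7. So r9c8=7.
Step 26. [r7c5∈{1}] r7c5's peers cover all but 1 ⇒ r7c5=1.
Step 27. [r8c6∈{8}] r8c6 is down to just 8, so r8c6=8.
Step 28. [r2c3∈{8}] only 8 remains possible at r2c3 ⇒ r2c3=8.
Step 29. [r3c6∈{7}] nothing but 7 survives at r3c6, so r3c6=7.
Step 30. [r7c9∈{5}] only 5 remains possible at r7c9 ⇒ r7c9=5.
Step 31. [r8c1∈{3}] r8c1 has the single candidate 3. So r8c1=3.
Step 32. [r7c2∈{6}] r7c2's peers cover all but 6, so r7c2=6.
Step 33. [r1c8∈{6}] r1c8's peers cover all but 6, so r1c8=6.

Answer: 5 3 9 2 8 4 1 6 7 / 4 7 8 1 3 6 9 5 2 / 2 1 6 5 9 7 3 4 8 / 6 8 3 9 2 5 7 1 4 / 9 2 4 8 7 1 5 3 6 / 7 5 1 4 6 3 2 8 9 / 8 6 7 3 1 9 4 2 5 / 3 4 2 7 5 8 6 9 1 / 1 9 5 6 4 2 8 7 3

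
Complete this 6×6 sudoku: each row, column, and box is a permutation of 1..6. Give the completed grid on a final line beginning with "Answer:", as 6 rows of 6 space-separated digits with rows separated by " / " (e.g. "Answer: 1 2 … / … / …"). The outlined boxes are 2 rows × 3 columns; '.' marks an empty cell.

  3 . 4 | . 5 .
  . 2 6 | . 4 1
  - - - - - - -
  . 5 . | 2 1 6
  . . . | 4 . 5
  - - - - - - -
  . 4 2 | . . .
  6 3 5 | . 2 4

Step 1. [r4c3∈{1,3}] r4c3 is the only open cell in col 3 admitting 1, so r4c3=1.
Step 2. [r5c4∈{1,3,5,6}] across row 5, 5 lands solely at r5c4. So r5c4=5.
Step 3. [r5c5∈{3,6}] across row 5, 6 lands solely at r5c5, so r5c5=6.
Step 4. [r1c6∈{2}] nothing but 2 survives at r1c6 ⇒ r1c6=2.
Step 5. [r6c4∈{1}] r6c4 has the single candidate 1, so r6c4=1.
Step 6. [r5c6∈{3}] r5c6 is down to just 3 ⇒ r5c6=3.
Step 7. [r4c5∈{3}] r4c5 is down to just 3, so r4c5=3.
Step 8. [r4c1∈{2}] only 2 remains possible at r4c1, so r4c1=2.
Step 9. [r2c1∈{5}] r2c1's peers cover all but 5, so r2c1=5.
Step 10. [r3c1∈{4}] r3c1 is down to just 4. So r3c1=4.
Step 11. [r3c3∈{3}] r3c3 is down to just 3. So r3c3=3.
Step 12. [r1c4∈{6}] r1c4 has the single candidate 6, so r1c4=6.
Step 13. [r2c4∈{3}] r2c4 is down to just 3 ⇒ r2c4=3.
Step 14. [r4c2∈{6}] nothing but 6 survives at r4c2 ⇒ r4c2=6.
Step 15. [r1c2∈{1}] r1c2 is down to just 1. So r1c2=1.
Step 16. [r5c1∈{1}] r5c1 is down to just 1. So r5c1=1.

Answer: 3 1 4 6 5 2 / 5 2 6 3 4 1 / 4 5 3 2 1 6 / 2 6 1 4 3 5 / 1 4 2 5 6 3 / 6 3 5 1 2 4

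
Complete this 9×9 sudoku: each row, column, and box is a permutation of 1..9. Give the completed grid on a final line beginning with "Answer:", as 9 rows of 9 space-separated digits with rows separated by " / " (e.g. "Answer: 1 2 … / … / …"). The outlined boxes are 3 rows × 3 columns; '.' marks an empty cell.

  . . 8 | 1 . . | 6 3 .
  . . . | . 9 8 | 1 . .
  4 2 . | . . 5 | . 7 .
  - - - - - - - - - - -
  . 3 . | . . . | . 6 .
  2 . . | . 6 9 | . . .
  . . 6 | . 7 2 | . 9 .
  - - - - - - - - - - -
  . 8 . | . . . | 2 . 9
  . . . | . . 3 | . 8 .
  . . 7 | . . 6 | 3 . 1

Step 1. [r7c1∈{1,3,5,6}] across row 7, 6 lands solely at r7c1 ⇒ r7c1=6.
Step 2. [r8c3∈{1,2,4,5,9}] r8c3 is the only open cell in col 3 admitting 2 ⇒ r8c3=2.
Step 3. [r4c9∈{2,4,5,7,8}] 2 has one home in row 4: r4c9, so r4c9=2.
Step 4. [r3c3∈{1,3,9}] 1 has one home in row 3: r3c3 ⇒ r3c3=1.
Step 5. [r2c1∈{3,5,7}] col 1 places 3 nowhere but r2c1. So r2c1=3.
Step 6. [r2c3∈{5}] r2c3's peers cover all but 5 ⇒ r2c3=5.
Step 7. [r5c3∈{4}] r5c3's peers cover all but 4. So r5c3=4.
Step 8. [r2c9∈{4}] nothing but 4 survives at r2c9 ⇒ r2c9=4.
Step 9. [r1c5∈{2,4}] 2 has one home in row 1: r1c5, so r1c5=2.
Step 10. [r9c4∈{2,4,5,8,9}] 2 has one home in row 9: r9c4 ⇒ r9c4=2.
Step 11. [r8c4∈{4,5,7,9}] 9 has one home in col 4: r8c4, so r8c4=9.
Step 12. [r9c5∈{4,5,8}] 8 has one home in row 9: r9c5. So r9c5=8.
Step 13. [r1c6∈{4,7}] in row 1, 4 fits only at r1c6, so r1c6=4.
Step 14. [r2c4∈{6,7}] box 2 places 7 nowhere but r2c4. So r2c4=7.
Step 15. [r3c9∈{8}] only 8 remains possible at r3c9. So r3c9=8.
Step 16. [r1c9∈{5}] nothing but 5 survives at r1c9, so r1c9=5.
Step 17. [r4c6∈{1}] nothing but 1 survives at r4c6 ⇒ r4c6=1.
Step 18. [r7c5∈{1,4,5}] 1 has one home in row 7: r7c5. So r7c5=1.
Step 19. [r6c9∈{3}] r6c9 is down to just 3. So r6c9=3.
Step 20. [r5c9∈{7}] only 7 remains possible at r5c9, so r5c9=7.
Step 21. [r4c1∈{5,7,8,9}] across row 4, 7 lands solely at r4c1 ⇒ r4c1=7.
Step 22. [r6c1∈{1,5,8}] 8 has one home in col 1: r6c1. So r6c1=8.
Step 23. [r5c4∈{3,5,8}] row 5 places 3 nowhere but r5c4, so r5c4=3.
Step 24. [r4c4∈{4,5,8}] across col 4, 8 lands solely at r4c4, so r4c4=8.
Step 25. [r6c2∈{1,5}] row 6 places 1 nowhere but r6c2, so r6c2=1.
Step 26. [r5c2∈{5}] nothing but 5 survives at r5c2, so r5c2=5.
Step 27. [r8c2∈{4}] r8c2's peers cover all but 4 ⇒ r8c2=4.
Step 28. [r8c5∈{5}] r8c5 has the single candidate 5. So r8c5=5.
Step 29. [r9c1∈{5,9}] col 1 places 5 nowhere but r9c1, so r9c1=5.
Step 30. [r7c4∈{4}] nothing but 4 survives at r7c4 ⇒ r7c4=4.
Step 31. [r6c7∈{4,5}] row 6 places 4 nowhere but r6c7, so r6c7=4.
Step 32. [r9c2∈{9}] only 9 remains possible at r9c2, so r9c2=9.
Step 33. [r8c1∈{1}] r8c1 is down to just 1, so r8c1=1.
Step 34. [r7c3∈{3}] nothing but 3 survives at r7c3. So r7c3=3.
Step 35. [r3c5∈{3}] r3c5's peers cover all but 3, so r3c5=3.
Step 36. [r1c1∈{9}] only 9 remains possible at r1c1. So r1c1=9.
Step 37. [r2c8∈{2}] r2c8 is down to just 2. So r2c8=2.
Step 38. [r5c7∈{8}] only 8 remains possible at r5c7 ⇒ r5c7=8.
Step 39. [r4c5∈{4}] r4c5's peers cover all but 4. So r4c5=4.
Step 40. [r4c3∈{9}] r4c3 is down to just 9, so r4c3=9.
Step 41. [r8c7∈{7}] only 7 remains possible at r8c7. So r8c7=7.
Step 42. [r1c2∈{7}] r1c2 has the single candidate 7 ⇒ r1c2=7.
Step 43. [r4c7∈{5}] r4c7 has the single candidate 5, so r4c7=5.
Step 44. [r5c8∈{1}] r5c8's peers cover all but 1. So r5c8=1.
Step 45. [r9c8∈{4}] only 4 remains possible at r9c8. So r9c8=4.
Step 46. [r7c6∈{7}] nothing but 7 survives at r7c6, so r7c6=7.
Step 47. [r3c7∈{9}] only 9 remains possible at r3c7, so r3c7=9.
Step 48. [r7c8∈{5}] only 5 remains possible at r7c8, so r7c8=5.
Step 49. [r3c4∈{6}] r3c4's peers cover all but 6. So r3c4=6.
Step 50. [r2c2∈{6}] r2c2 is down to just 6 ⇒ r2c2=6.
Step 51. [r6c4∈{5}] nothing but 5 survives at r6c4, so r6c4=5.
Step 52. [r8c9∈{6}] only 6 remains possible at r8c9. So r8c9=6.

Answer: 9 7 8 1 2 4 6 3 5 / 3 6 5 7 9 8 1 2 4 / 4 2 1 6 3 5 9 7 8 / 7 3 9 8 4 1 5 6 2 / 2 5 4 3 6 9 8 1 7 / 8 1 6 5 7 2 4 9 3 / 6 8 3 4 1 7 2 5 9 / 1 4 2 9 5 3 7 8 6 / 5 9 7 2 8 6 3 4 1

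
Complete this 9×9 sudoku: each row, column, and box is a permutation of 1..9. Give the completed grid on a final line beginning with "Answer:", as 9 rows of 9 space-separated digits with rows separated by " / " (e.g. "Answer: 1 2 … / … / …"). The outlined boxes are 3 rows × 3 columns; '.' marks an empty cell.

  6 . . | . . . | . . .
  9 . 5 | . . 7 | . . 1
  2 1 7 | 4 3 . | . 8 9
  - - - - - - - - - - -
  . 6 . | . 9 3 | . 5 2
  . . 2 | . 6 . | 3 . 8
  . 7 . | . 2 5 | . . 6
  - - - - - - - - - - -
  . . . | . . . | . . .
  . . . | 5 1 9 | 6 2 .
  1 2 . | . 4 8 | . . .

Step 1. [r7c7∈{1,4,5,7,8,9}] col 7 places 8 nowhere but r7c7 ⇒ r7c7=8.
Step 2. [r7c8∈{1,3,4,7,9}] in row 7, 1 fits only at r7c8. So r7c8=1.
Step 3. [r5c6∈{1,4}] r5c6 is the only open cell in col 6 admitting 4. So r5c6=4.
Step 4. [r7c5∈{7}] nothing but 7 survives at r7c5. So r7c5=7.
Step 5. [r5c4∈{1,7}] row 5 places 1 nowhere but r5c4. So r5c4=1.
Step 6. [r6c4∈{8}] r6c4's peers cover all but 8, so r6c4=8.
Step 7. [r8c1∈{3,4,7,8}] r8c1 is the only open cell in col 1 admitting 7 ⇒ r8c1=7.
Step 8. [r5c8∈{7,9}] 7 has one home in row 5: r5c8, so r5c8=7.
Step 9. [r1c5∈{5,8}] col 5 places 5 nowhere but r1c5 ⇒ r1c5=5.
Step 10. [r2c8∈{3,4,6}] r2c8 is the only open cell in col 8 admitting 6 ⇒ r2c8=6.
Step 11. [r2c2∈{3,4,8}] r2c2 is the only open cell in row 2 admitting 3, so r2c2=3.
Step 12. [r2c7∈{2,4}] in row 2, 4 fits only at r2c7 ⇒ r2c7=4.
Step 13. [r2c4∈{2}] r2c4 has the single candidate 2. So r2c4=2.
Step 14. [r6c8∈{4,9}] r6c8 is the only open cell in col 8 admitting 4. So r6c8=4.
Step 15. [r6c7∈{1,9}] r6c7 is the only open cell in box 6 admitting 9, so r6c7=9.
Step 16. [r1c8∈{3}] r1c8 is down to just 3 ⇒ r1c8=3.
Step 17. [r5c1∈{5}] nothing but 5 survives at r5c1, so r5c1=5.
Step 18. [r7c2∈{4,5,9}] 5 has one home in col 2: r7c2 ⇒ r7c2=5.
Step 19. [r7c3∈{3,4,6,9}] row 7 places 9 nowhere but r7c3, so r7c3=9.
Step 20. [r9c9∈{3,5,7}] in col 9, 5 fits only at r9c9. So r9c9=5.
Step 21. [r9c3∈{3,6}] col 3 places 6 nowhere but r9c3 ⇒ r9c3=6.
Step 22. [r6c3∈{1,3}] in row 6, 1 fits only at r6c3, so r6c3=1.
Step 23. [r8c3∈{3,4,8}] across col 3, 3 lands solely at r8c3, so r8c3=3.
Step 24. [r7c1∈{4}] only 4 remains possible at r7c1, so r7c1=4.
Step 25. [r7c4∈{3,6}] r7c4 is the only open cell in col 4 admitting 6, so r7c4=6.
Step 26. [r4c3∈{4,8}] r4c3 is the only open cell in row 4 admitting 4, so r4c3=4.
Step 27. [r1c9∈{7}] nothing but 7 survives at r1c9, so r1c9=7.
Step 28. [r1c3∈{8}] only 8 remains possible at r1c3. So r1c3=8.
Step 29. [r3c7∈{5}] nothing but 5 survives at r3c7 ⇒ r3c7=5.
Step 30. [r1c7∈{2}] r1c7 is down to just 2. So r1c7=2.
Step 31. [r9c7∈{7}] nothing but 7 survives at r9c7. So r9c7=7.
Step 32. [r6c1∈{3}] r6c1 has the single candidate 3. So r6c1=3.
Step 33. [r5c2∈{9}] nothing but 9 survives at r5c2 ⇒ r5c2=9.
Step 34. [r4c1∈{8}] r4c1 has the single candidate 8. So r4c1=8.
Step 35. [r4c4∈{7}] nothing but 7 survives at r4c4, so r4c4=7.
Step 36. [r7c6∈{2}] r7c6 is down to just 2. So r7c6=2.
Step 37. [r8c9∈{4}] r8c9's peers cover all but 4. So r8c9=4.
Step 38. [r3c6∈{6}] nothing but 6 survives at r3c6 ⇒ r3c6=6.
Step 39. [r1c4∈{9}] r1c4 has the single candidate 9. So r1c4=9.
Step 40. [r8c2∈{8}] r8c2 has the single candidate 8, so r8c2=8.
Step 41. [r1c6∈{1}] only 1 remains possible at r1c6 ⇒ r1c6=1.
Step 42. [r7c9∈{3}] r7c9 is down to just 3 ⇒ r7c9=3.
Step 43. [r9c4∈{3}] r9c4 has the single candidate 3. So r9c4=3.
Step 44. [r4c7∈{1}] r4c7 has the single candidate 1. So r4c7=1.
Step 45. [r2c5∈{8}] nothing but 8 survives at r2c5 ⇒ r2c5=8.
Step 46. [r9c8∈{9}] r9c8 has the single candidate 9. So r9c8=9.
Step 47. [r1c2∈{4}] r1c2 is down to just 4, so r1c2=4.

Answer: 6 4 8 9 5 1 2 3 7 / 9 3 5 2 8 7 4 6 1 / 2 1 7 4 3 6 5 8 9 / 8 6 4 7 9 3 1 5 2 / 5 9 2 1 6 4 3 7 8 / 3 7 1 8 2 5 9 4 6 / 4 5 9 6 7 2 8 1 3 / 7 8 3 5 1 9 6 2 4 / 1 2 6 3 4 8 7 9 5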